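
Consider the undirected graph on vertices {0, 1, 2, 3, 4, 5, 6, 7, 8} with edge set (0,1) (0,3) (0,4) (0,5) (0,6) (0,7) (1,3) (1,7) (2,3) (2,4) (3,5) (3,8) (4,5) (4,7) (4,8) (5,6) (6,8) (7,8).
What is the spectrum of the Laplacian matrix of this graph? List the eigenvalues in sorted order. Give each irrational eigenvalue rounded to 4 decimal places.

[0, 1.7825, 2.3332, 3.3222, 3.9558, 4.5179, 5.9072, 6.4452, 7.7361]

Reading degrees in the order [0, 1, 2, 3, 4, 5, 6, 7, 8] gives [6, 3, 2, 5, 5, 4, 3, 4, 4]; set D = diag(6, 3, 2, 5, 5, 4, 3, 4, 4) and form L = D - A. Since every row of L sums to 0, the all-ones vector is in the kernel and 0 is an eigenvalue. The single zero eigenvalue shows the graph is connected.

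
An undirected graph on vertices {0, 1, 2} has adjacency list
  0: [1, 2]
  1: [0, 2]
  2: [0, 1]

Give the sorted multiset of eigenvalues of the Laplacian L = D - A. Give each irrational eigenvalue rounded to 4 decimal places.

Reading degrees in the order [0, 1, 2] gives [2, 2, 2]; set D = diag(2, 2, 2) and form L = D - A. Since every row of L sums to 0, the all-ones vector is in the kernel and 0 is an eigenvalue.

[0, 3, 3]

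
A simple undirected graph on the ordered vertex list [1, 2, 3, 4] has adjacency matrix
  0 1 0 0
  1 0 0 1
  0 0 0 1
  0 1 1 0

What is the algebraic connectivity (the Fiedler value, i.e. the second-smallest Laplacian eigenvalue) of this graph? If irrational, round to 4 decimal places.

0.5858

With the vertex order [1, 2, 3, 4], the degrees are [1, 2, 1, 2], giving D = diag(1, 2, 1, 2) and L = D - A. The smallest Laplacian eigenvalue is always 0. The next one, lambda_2 = 0.5858, measures how hard the graph is to disconnect: larger values mean better connectivity. By the matrix-tree theorem the graph has (1/4) * product of the nonzero eigenvalues = 1 spanning tree.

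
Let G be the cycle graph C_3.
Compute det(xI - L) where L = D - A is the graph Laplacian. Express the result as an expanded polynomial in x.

The graph has 3 vertices and degree multiset [2, 2, 2]; D is the diagonal matrix of degrees and L = D - A. The eigenvalues of L are [0, 3, 3]; the characteristic polynomial is the product of (x - lambda_i), which multiplies out to x^3 - 6x^2 + 9x. Since p(0) = det(-L) = 0, x divides p(x). The largest eigenvalue, 3, is at most the vertex count 3.

x^3 - 6x^2 + 9x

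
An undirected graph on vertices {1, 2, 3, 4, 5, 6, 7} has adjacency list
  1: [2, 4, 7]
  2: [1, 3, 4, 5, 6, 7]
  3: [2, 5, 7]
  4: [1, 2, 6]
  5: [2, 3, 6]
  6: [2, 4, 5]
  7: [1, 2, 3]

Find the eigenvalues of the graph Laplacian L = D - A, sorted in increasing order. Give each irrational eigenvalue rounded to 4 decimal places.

[0, 2, 2, 4, 4, 5, 7]

Reading degrees in the order [1, 2, 3, 4, 5, 6, 7] gives [3, 6, 3, 3, 3, 3, 3]; set D = diag(3, 6, 3, 3, 3, 3, 3) and form L = D - A. L is symmetric positive semidefinite, so every eigenvalue is real and nonnegative. By the matrix-tree theorem the graph has (1/7) * product of the nonzero eigenvalues = 320 spanning trees. The largest eigenvalue, 7, is at most the vertex count 7.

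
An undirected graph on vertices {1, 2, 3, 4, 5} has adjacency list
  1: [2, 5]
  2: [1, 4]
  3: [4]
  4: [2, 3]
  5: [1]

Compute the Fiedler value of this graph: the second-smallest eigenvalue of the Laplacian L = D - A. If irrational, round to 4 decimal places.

With the vertex order [1, 2, 3, 4, 5], the degrees are [2, 2, 1, 2, 1], giving D = diag(2, 2, 1, 2, 1) and L = D - A. Computing the eigenvalues of L and sorting gives [0, 0.3820, 1.3820, 2.6180, 3.6180]. The Fiedler value lambda_2 = 0.3820 is strictly positive, so the graph is connected. There is one zero in the spectrum, matching the 1 component.

0.3820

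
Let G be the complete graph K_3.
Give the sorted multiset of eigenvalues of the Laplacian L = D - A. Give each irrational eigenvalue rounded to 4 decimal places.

[0, 3, 3]

The graph has 3 vertices and degree multiset [2, 2, 2]; D is the diagonal matrix of degrees and L = D - A. Diagonalising L (or applying a numerical eigensolver to the 3x3 matrix) gives the spectrum above. The single zero eigenvalue shows the graph is connected. The largest eigenvalue, 3, is at most the vertex count 3. There is one zero in the spectrum, matching the 1 component.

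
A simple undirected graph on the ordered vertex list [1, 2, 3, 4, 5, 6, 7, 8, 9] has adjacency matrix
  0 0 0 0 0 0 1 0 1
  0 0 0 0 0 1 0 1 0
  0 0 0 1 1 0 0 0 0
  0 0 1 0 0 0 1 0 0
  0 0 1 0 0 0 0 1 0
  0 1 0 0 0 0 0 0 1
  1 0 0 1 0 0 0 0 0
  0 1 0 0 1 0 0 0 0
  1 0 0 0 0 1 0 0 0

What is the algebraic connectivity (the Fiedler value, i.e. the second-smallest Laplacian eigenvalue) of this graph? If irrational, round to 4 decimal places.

Reading degrees in the order [1, 2, 3, 4, 5, 6, 7, 8, 9] gives [2, 2, 2, 2, 2, 2, 2, 2, 2]; set D = diag(2, 2, 2, 2, 2, 2, 2, 2, 2) and form L = D - A. The sorted Laplacian eigenvalues are [0, 0.4679, 0.4679, 1.6527, 1.6527, 3, 3, 3.8794, 3.8794]; the algebraic connectivity is the second entry, 0.4679. There is one zero in the spectrum, matching the 1 component.

0.4679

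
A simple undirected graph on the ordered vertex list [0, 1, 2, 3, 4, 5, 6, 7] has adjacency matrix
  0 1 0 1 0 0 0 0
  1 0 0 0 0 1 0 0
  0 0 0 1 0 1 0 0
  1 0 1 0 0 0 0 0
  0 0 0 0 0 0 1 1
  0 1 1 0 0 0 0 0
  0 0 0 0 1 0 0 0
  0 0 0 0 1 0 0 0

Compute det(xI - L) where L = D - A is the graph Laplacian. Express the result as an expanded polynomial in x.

x^8 - 14x^7 + 78x^6 - 220x^5 + 330x^4 - 250x^3 + 75x^2

Reading degrees in the order [0, 1, 2, 3, 4, 5, 6, 7] gives [2, 2, 2, 2, 2, 2, 1, 1]; set D = diag(2, 2, 2, 2, 2, 2, 1, 1) and form L = D - A. Computing det(xI - L) by cofactor expansion (or equivalently via sum-over-permutations) gives x^8 - 14x^7 + 78x^6 - 220x^5 + 330x^4 - 250x^3 + 75x^2. The constant term is 0 because L is singular (the all-ones vector lies in its kernel). There are 2 zeros in the spectrum, matching the 2 components. The eigenvalues sum to 14, which equals trace(L) = 2|E|.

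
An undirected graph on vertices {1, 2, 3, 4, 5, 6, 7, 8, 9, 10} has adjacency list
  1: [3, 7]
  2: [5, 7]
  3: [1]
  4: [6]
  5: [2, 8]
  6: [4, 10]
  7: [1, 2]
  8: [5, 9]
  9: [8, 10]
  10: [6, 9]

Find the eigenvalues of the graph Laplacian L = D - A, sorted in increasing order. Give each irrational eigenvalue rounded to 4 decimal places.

[0, 0.0979, 0.3820, 0.8244, 1.3820, 2, 2.6180, 3.1756, 3.6180, 3.9021]

Reading degrees in the order [1, 2, 3, 4, 5, 6, 7, 8, 9, 10] gives [2, 2, 1, 1, 2, 2, 2, 2, 2, 2]; set D = diag(2, 2, 1, 1, 2, 2, 2, 2, 2, 2) and form L = D - A. The multiplicity of 0 as a Laplacian eigenvalue equals the number of connected components.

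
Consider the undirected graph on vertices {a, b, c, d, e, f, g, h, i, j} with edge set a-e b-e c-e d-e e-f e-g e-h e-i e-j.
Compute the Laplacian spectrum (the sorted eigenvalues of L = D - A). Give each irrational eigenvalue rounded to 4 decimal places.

With the vertex order [a, b, c, d, e, f, g, h, i, j], the degrees are [1, 1, 1, 1, 9, 1, 1, 1, 1, 1], giving D = diag(1, 1, 1, 1, 9, 1, 1, 1, 1, 1) and L = D - A. Diagonalising L (or applying a numerical eigensolver to the 10x10 matrix) gives the spectrum above. The largest eigenvalue, 10, is at most the vertex count 10. There is one zero in the spectrum, matching the 1 component.

[0, 1, 1, 1, 1, 1, 1, 1, 1, 10]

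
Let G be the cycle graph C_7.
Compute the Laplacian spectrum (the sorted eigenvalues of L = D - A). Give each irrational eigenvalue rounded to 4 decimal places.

The graph has 7 vertices and degree multiset [2, 2, 2, 2, 2, 2, 2]; D is the diagonal matrix of degrees and L = D - A. The multiplicity of 0 as a Laplacian eigenvalue equals the number of connected components. The single zero eigenvalue shows the graph is connected.

[0, 0.7530, 0.7530, 2.4450, 2.4450, 3.8019, 3.8019]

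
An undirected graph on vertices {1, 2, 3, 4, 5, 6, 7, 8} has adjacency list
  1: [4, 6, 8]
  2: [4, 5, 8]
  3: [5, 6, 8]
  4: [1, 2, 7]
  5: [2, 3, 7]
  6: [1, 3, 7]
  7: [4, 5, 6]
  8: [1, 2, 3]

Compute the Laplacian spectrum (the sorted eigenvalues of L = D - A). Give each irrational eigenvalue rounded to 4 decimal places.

Each diagonal entry of L is the vertex degree and each off-diagonal entry is -1 where an edge is present, 0 otherwise; in the order [1, 2, 3, 4, 5, 6, 7, 8] the diagonal is [3, 3, 3, 3, 3, 3, 3, 3]. Since every row of L sums to 0, the all-ones vector is in the kernel and 0 is an eigenvalue. There is one zero in the spectrum, matching the 1 component. The largest eigenvalue, 6, is at most the vertex count 8.

[0, 2, 2, 2, 4, 4, 4, 6]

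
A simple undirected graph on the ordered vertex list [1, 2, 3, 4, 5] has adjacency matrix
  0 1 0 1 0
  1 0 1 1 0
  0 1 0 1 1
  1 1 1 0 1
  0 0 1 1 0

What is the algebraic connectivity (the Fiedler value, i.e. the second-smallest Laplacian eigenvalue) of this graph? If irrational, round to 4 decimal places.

Reading degrees in the order [1, 2, 3, 4, 5] gives [2, 3, 3, 4, 2]; set D = diag(2, 3, 3, 4, 2) and form L = D - A. The sorted Laplacian eigenvalues are [0, 1.5858, 3, 4.4142, 5]; the algebraic connectivity is the second entry, 1.5858.

1.5858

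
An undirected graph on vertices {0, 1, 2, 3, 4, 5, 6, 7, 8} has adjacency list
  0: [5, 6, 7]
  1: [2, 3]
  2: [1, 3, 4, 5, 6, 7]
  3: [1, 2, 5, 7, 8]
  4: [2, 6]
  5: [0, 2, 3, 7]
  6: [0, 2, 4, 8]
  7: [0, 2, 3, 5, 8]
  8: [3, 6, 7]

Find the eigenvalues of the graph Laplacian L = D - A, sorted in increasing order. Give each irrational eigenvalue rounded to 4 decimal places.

[0, 1.5769, 1.7897, 2.6564, 3.5114, 4.9570, 5.7726, 6.2804, 7.4556]

With the vertex order [0, 1, 2, 3, 4, 5, 6, 7, 8], the degrees are [3, 2, 6, 5, 2, 4, 4, 5, 3], giving D = diag(3, 2, 6, 5, 2, 4, 4, 5, 3) and L = D - A. L is symmetric positive semidefinite, so every eigenvalue is real and nonnegative. By the matrix-tree theorem the graph has (1/9) * product of the nonzero eigenvalues = 3919 spanning trees. The eigenvalues sum to 34, which equals trace(L) = 2|E|.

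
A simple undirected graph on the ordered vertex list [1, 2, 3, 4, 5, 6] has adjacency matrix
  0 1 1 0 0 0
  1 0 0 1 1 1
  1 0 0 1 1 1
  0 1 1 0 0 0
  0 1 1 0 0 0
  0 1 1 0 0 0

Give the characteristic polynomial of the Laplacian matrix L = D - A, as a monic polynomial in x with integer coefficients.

x^6 - 16x^5 + 96x^4 - 272x^3 + 368x^2 - 192x

Reading degrees in the order [1, 2, 3, 4, 5, 6] gives [2, 4, 4, 2, 2, 2]; set D = diag(2, 4, 4, 2, 2, 2) and form L = D - A. L has integer entries, so p(x) = det(xI - L) has integer coefficients. Expanding the determinant yields x^6 - 16x^5 + 96x^4 - 272x^3 + 368x^2 - 192x. Since p(0) = det(-L) = 0, x divides p(x).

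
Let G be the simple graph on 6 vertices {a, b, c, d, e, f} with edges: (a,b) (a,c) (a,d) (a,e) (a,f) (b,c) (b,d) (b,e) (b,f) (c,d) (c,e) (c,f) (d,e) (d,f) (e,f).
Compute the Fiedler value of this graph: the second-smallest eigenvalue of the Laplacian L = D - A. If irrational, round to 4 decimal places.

6

Each diagonal entry of L is the vertex degree and each off-diagonal entry is -1 where an edge is present, 0 otherwise; in the order [a, b, c, d, e, f] the diagonal is [5, 5, 5, 5, 5, 5]. Computing the eigenvalues of L and sorting gives [0, 6, 6, 6, 6, 6]. The Fiedler value lambda_2 = 6 is strictly positive, so the graph is connected. By the matrix-tree theorem the graph has (1/6) * product of the nonzero eigenvalues = 1296 spanning trees.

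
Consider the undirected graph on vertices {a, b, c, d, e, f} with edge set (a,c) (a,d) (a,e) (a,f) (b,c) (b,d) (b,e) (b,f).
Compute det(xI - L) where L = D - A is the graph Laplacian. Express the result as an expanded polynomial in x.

With the vertex order [a, b, c, d, e, f], the degrees are [4, 4, 2, 2, 2, 2], giving D = diag(4, 4, 2, 2, 2, 2) and L = D - A. Computing det(xI - L) by cofactor expansion (or equivalently via sum-over-permutations) gives x^6 - 16x^5 + 96x^4 - 272x^3 + 368x^2 - 192x. Since p(0) = det(-L) = 0, x divides p(x). The largest eigenvalue, 6, is at most the vertex count 6.

x^6 - 16x^5 + 96x^4 - 272x^3 + 368x^2 - 192x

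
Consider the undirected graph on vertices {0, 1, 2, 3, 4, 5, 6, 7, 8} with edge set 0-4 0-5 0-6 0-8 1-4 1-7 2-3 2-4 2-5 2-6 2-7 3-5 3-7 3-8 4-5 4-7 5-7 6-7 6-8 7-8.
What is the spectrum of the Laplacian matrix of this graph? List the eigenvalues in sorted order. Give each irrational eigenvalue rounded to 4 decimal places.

With the vertex order [0, 1, 2, 3, 4, 5, 6, 7, 8], the degrees are [4, 2, 5, 4, 5, 5, 4, 7, 4], giving D = diag(4, 2, 5, 4, 5, 5, 4, 7, 4) and L = D - A. Since every row of L sums to 0, the all-ones vector is in the kernel and 0 is an eigenvalue.

[0, 1.7783, 3.1998, 3.6321, 4.2870, 5.7130, 6.3679, 6.8002, 8.2217]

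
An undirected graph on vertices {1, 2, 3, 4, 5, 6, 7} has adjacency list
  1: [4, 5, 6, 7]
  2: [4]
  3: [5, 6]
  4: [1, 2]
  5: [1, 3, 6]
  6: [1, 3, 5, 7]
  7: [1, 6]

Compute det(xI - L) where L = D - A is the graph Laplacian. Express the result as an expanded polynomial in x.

x^7 - 18x^6 + 126x^5 - 432x^4 + 747x^3 - 590x^2 + 147x

With the vertex order [1, 2, 3, 4, 5, 6, 7], the degrees are [4, 1, 2, 2, 3, 4, 2], giving D = diag(4, 1, 2, 2, 3, 4, 2) and L = D - A. L has integer entries, so p(x) = det(xI - L) has integer coefficients. Expanding the determinant yields x^7 - 18x^6 + 126x^5 - 432x^4 + 747x^3 - 590x^2 + 147x. The coefficient of x^6 equals -trace(L) = -18, matching the sum of degrees.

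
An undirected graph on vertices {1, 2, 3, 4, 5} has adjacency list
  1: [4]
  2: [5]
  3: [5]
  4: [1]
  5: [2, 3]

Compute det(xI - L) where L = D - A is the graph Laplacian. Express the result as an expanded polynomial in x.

With the vertex order [1, 2, 3, 4, 5], the degrees are [1, 1, 1, 1, 2], giving D = diag(1, 1, 1, 1, 2) and L = D - A. L has integer entries, so p(x) = det(xI - L) has integer coefficients. Expanding the determinant yields x^5 - 6x^4 + 11x^3 - 6x^2. The constant term is 0 because L is singular (the all-ones vector lies in its kernel).

x^5 - 6x^4 + 11x^3 - 6x^2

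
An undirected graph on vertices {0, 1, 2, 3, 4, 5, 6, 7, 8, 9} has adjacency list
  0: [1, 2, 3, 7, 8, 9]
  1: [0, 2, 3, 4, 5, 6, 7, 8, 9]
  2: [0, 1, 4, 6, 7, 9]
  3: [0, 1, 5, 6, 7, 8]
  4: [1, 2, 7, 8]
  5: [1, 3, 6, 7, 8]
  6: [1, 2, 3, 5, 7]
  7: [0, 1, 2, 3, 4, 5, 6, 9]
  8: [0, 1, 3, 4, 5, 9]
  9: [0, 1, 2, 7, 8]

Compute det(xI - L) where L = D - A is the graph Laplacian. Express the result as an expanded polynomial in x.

Reading degrees in the order [0, 1, 2, 3, 4, 5, 6, 7, 8, 9] gives [6, 9, 6, 6, 4, 5, 5, 8, 6, 5]; set D = diag(6, 9, 6, 6, 4, 5, 5, 8, 6, 5) and form L = D - A. L has integer entries, so p(x) = det(xI - L) has integer coefficients. Expanding the determinant yields x^10 - 60x^9 + 1580x^8 - 23958x^7 + 230440x^6 - 1457464x^5 + 6058908x^4 - 15958116x^3 + 24154704x^2 - 16003440x. The coefficient of x^9 equals -trace(L) = -60, matching the sum of degrees.

x^10 - 60x^9 + 1580x^8 - 23958x^7 + 230440x^6 - 1457464x^5 + 6058908x^4 - 15958116x^3 + 24154704x^2 - 16003440x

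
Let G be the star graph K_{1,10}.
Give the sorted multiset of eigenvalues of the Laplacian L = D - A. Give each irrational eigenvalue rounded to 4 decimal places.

[0, 1, 1, 1, 1, 1, 1, 1, 1, 1, 11]

The graph has 11 vertices and degree multiset [10, 1, 1, 1, 1, 1, 1, 1, 1, 1, 1]; D is the diagonal matrix of degrees and L = D - A. L is symmetric positive semidefinite, so every eigenvalue is real and nonnegative. The single zero eigenvalue shows the graph is connected. There is one zero in the spectrum, matching the 1 component.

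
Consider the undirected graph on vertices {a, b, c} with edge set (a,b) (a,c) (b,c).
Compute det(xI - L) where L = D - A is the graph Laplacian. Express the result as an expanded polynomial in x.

x^3 - 6x^2 + 9x

Each diagonal entry of L is the vertex degree and each off-diagonal entry is -1 where an edge is present, 0 otherwise; in the order [a, b, c] the diagonal is [2, 2, 2]. L has integer entries, so p(x) = det(xI - L) has integer coefficients. Expanding the determinant yields x^3 - 6x^2 + 9x. The coefficient of x^2 equals -trace(L) = -6, matching the sum of degrees. By the matrix-tree theorem the graph has (1/3) * product of the nonzero eigenvalues = 3 spanning trees. The largest eigenvalue, 3, is at most the vertex count 3.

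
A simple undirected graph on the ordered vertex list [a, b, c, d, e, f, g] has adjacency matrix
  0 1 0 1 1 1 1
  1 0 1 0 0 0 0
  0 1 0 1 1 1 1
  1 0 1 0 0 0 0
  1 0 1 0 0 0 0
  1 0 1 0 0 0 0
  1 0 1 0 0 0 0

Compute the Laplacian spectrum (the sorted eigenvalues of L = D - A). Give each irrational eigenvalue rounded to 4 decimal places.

[0, 2, 2, 2, 2, 5, 7]

With the vertex order [a, b, c, d, e, f, g], the degrees are [5, 2, 5, 2, 2, 2, 2], giving D = diag(5, 2, 5, 2, 2, 2, 2) and L = D - A. The multiplicity of 0 as a Laplacian eigenvalue equals the number of connected components. The largest eigenvalue, 7, is at most the vertex count 7.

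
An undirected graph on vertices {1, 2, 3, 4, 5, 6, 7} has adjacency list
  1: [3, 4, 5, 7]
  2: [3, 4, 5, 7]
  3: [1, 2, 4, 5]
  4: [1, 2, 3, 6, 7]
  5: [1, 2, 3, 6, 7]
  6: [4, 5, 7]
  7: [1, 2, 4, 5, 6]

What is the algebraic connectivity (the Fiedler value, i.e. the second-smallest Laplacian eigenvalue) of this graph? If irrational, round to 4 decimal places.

Each diagonal entry of L is the vertex degree and each off-diagonal entry is -1 where an edge is present, 0 otherwise; in the order [1, 2, 3, 4, 5, 6, 7] the diagonal is [4, 4, 4, 5, 5, 3, 5]. Computing the eigenvalues of L and sorting gives [0, 2.8299, 4, 4.6889, 5, 6.4812, 7]. The Fiedler value lambda_2 = 2.8299 is strictly positive, so the graph is connected. The largest eigenvalue, 7, is at most the vertex count 7.

2.8299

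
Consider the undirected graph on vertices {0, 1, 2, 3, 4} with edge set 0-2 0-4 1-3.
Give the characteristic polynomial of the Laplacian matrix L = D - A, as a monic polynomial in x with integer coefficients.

Each diagonal entry of L is the vertex degree and each off-diagonal entry is -1 where an edge is present, 0 otherwise; in the order [0, 1, 2, 3, 4] the diagonal is [2, 1, 1, 1, 1]. Computing det(xI - L) by cofactor expansion (or equivalently via sum-over-permutations) gives x^5 - 6x^4 + 11x^3 - 6x^2. Since p(0) = det(-L) = 0, x divides p(x). The eigenvalues sum to 6, which equals trace(L) = 2|E|.

x^5 - 6x^4 + 11x^3 - 6x^2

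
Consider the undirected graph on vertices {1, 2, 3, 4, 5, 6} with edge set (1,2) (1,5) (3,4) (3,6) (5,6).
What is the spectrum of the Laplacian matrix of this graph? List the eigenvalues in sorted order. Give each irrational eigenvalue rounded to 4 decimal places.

[0, 0.2679, 1, 2, 3, 3.7321]

Reading degrees in the order [1, 2, 3, 4, 5, 6] gives [2, 1, 2, 1, 2, 2]; set D = diag(2, 1, 2, 1, 2, 2) and form L = D - A. The multiplicity of 0 as a Laplacian eigenvalue equals the number of connected components. The single zero eigenvalue shows the graph is connected. The largest eigenvalue, 3.7321, is at most the vertex count 6. There is one zero in the spectrum, matching the 1 component.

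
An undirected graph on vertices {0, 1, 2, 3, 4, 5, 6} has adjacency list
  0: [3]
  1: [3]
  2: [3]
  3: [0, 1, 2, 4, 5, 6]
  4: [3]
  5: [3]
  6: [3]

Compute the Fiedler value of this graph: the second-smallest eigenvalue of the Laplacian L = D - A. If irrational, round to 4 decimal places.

With the vertex order [0, 1, 2, 3, 4, 5, 6], the degrees are [1, 1, 1, 6, 1, 1, 1], giving D = diag(1, 1, 1, 6, 1, 1, 1) and L = D - A. The sorted Laplacian eigenvalues are [0, 1, 1, 1, 1, 1, 7]; the algebraic connectivity is the second entry, 1. The largest eigenvalue, 7, is at most the vertex count 7.

1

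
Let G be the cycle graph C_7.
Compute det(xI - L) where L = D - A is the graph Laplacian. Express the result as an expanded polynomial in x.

The graph has 7 vertices and degree multiset [2, 2, 2, 2, 2, 2, 2]; D is the diagonal matrix of degrees and L = D - A. Computing det(xI - L) by cofactor expansion (or equivalently via sum-over-permutations) gives x^7 - 14x^6 + 77x^5 - 210x^4 + 294x^3 - 196x^2 + 49x. The constant term is 0 because L is singular (the all-ones vector lies in its kernel). The largest eigenvalue, 3.8019, is at most the vertex count 7.

x^7 - 14x^6 + 77x^5 - 210x^4 + 294x^3 - 196x^2 + 49x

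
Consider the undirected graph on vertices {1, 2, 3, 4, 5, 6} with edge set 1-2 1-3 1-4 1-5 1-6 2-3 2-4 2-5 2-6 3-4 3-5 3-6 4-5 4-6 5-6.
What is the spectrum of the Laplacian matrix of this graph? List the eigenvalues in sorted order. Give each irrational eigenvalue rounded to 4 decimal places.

[0, 6, 6, 6, 6, 6]

With the vertex order [1, 2, 3, 4, 5, 6], the degrees are [5, 5, 5, 5, 5, 5], giving D = diag(5, 5, 5, 5, 5, 5) and L = D - A. The multiplicity of 0 as a Laplacian eigenvalue equals the number of connected components. There is one zero in the spectrum, matching the 1 component. The largest eigenvalue, 6, is at most the vertex count 6.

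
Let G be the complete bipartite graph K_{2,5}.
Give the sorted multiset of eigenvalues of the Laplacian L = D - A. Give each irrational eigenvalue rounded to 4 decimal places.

[0, 2, 2, 2, 2, 5, 7]

The graph has 7 vertices and degree multiset [5, 5, 2, 2, 2, 2, 2]; D is the diagonal matrix of degrees and L = D - A. Since every row of L sums to 0, the all-ones vector is in the kernel and 0 is an eigenvalue. The single zero eigenvalue shows the graph is connected. The eigenvalues sum to 20, which equals trace(L) = 2|E|. The largest eigenvalue, 7, is at most the vertex count 7.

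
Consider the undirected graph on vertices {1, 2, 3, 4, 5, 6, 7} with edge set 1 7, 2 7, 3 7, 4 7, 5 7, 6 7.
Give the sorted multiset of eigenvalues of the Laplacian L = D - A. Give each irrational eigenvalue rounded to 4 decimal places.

[0, 1, 1, 1, 1, 1, 7]

Each diagonal entry of L is the vertex degree and each off-diagonal entry is -1 where an edge is present, 0 otherwise; in the order [1, 2, 3, 4, 5, 6, 7] the diagonal is [1, 1, 1, 1, 1, 1, 6]. Diagonalising L (or applying a numerical eigensolver to the 7x7 matrix) gives the spectrum above.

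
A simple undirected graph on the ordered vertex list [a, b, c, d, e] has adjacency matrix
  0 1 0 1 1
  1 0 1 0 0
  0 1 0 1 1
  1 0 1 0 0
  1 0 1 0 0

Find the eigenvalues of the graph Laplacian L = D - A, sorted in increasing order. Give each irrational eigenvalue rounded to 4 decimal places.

[0, 2, 2, 3, 5]

With the vertex order [a, b, c, d, e], the degrees are [3, 2, 3, 2, 2], giving D = diag(3, 2, 3, 2, 2) and L = D - A. The multiplicity of 0 as a Laplacian eigenvalue equals the number of connected components. The single zero eigenvalue shows the graph is connected. There is one zero in the spectrum, matching the 1 component. The eigenvalues sum to 12, which equals trace(L) = 2|E|.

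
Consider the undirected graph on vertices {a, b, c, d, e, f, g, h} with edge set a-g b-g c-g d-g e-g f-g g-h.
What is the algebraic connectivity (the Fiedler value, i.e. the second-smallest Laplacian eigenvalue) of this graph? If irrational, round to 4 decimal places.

Each diagonal entry of L is the vertex degree and each off-diagonal entry is -1 where an edge is present, 0 otherwise; in the order [a, b, c, d, e, f, g, h] the diagonal is [1, 1, 1, 1, 1, 1, 7, 1]. The sorted Laplacian eigenvalues are [0, 1, 1, 1, 1, 1, 1, 8]; the algebraic connectivity is the second entry, 1. By the matrix-tree theorem the graph has (1/8) * product of the nonzero eigenvalues = 1 spanning tree.

1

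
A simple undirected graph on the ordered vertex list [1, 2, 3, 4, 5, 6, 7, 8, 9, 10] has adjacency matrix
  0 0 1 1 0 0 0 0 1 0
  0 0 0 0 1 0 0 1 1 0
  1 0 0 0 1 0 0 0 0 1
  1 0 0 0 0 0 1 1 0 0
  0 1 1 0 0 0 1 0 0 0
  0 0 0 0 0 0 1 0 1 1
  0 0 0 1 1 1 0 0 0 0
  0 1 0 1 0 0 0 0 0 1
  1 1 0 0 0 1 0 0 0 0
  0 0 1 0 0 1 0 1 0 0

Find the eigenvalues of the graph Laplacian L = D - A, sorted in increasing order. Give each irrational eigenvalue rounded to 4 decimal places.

Reading degrees in the order [1, 2, 3, 4, 5, 6, 7, 8, 9, 10] gives [3, 3, 3, 3, 3, 3, 3, 3, 3, 3]; set D = diag(3, 3, 3, 3, 3, 3, 3, 3, 3, 3) and form L = D - A. The multiplicity of 0 as a Laplacian eigenvalue equals the number of connected components.

[0, 2, 2, 2, 2, 2, 5, 5, 5, 5]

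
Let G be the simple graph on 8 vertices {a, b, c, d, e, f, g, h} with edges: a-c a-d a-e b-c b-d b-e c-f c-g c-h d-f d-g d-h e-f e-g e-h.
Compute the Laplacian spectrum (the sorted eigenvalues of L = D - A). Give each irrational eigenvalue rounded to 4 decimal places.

[0, 3, 3, 3, 3, 5, 5, 8]

Each diagonal entry of L is the vertex degree and each off-diagonal entry is -1 where an edge is present, 0 otherwise; in the order [a, b, c, d, e, f, g, h] the diagonal is [3, 3, 5, 5, 5, 3, 3, 3]. L is symmetric positive semidefinite, so every eigenvalue is real and nonnegative. The single zero eigenvalue shows the graph is connected.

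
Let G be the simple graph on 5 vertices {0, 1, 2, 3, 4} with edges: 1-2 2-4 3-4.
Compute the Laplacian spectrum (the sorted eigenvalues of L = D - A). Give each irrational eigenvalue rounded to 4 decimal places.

Reading degrees in the order [0, 1, 2, 3, 4] gives [0, 1, 2, 1, 2]; set D = diag(0, 1, 2, 1, 2) and form L = D - A. Diagonalising L (or applying a numerical eigensolver to the 5x5 matrix) gives the spectrum above. The 2 zero eigenvalues correspond to the 2 connected components. There are 2 zeros in the spectrum, matching the 2 components.

[0, 0, 0.5858, 2, 3.4142]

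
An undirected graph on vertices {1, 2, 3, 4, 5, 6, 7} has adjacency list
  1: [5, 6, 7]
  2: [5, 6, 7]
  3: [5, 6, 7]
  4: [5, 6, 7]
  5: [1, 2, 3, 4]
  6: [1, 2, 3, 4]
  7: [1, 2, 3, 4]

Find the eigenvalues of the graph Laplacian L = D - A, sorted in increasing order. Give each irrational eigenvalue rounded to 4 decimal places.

Each diagonal entry of L is the vertex degree and each off-diagonal entry is -1 where an edge is present, 0 otherwise; in the order [1, 2, 3, 4, 5, 6, 7] the diagonal is [3, 3, 3, 3, 4, 4, 4]. Since every row of L sums to 0, the all-ones vector is in the kernel and 0 is an eigenvalue. The largest eigenvalue, 7, is at most the vertex count 7.

[0, 3, 3, 3, 4, 4, 7]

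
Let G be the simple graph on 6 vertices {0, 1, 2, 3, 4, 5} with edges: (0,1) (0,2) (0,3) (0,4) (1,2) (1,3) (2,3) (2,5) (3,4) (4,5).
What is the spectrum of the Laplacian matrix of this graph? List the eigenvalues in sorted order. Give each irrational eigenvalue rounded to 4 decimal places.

Reading degrees in the order [0, 1, 2, 3, 4, 5] gives [4, 3, 4, 4, 3, 2]; set D = diag(4, 3, 4, 4, 3, 2) and form L = D - A. L is symmetric positive semidefinite, so every eigenvalue is real and nonnegative. The single zero eigenvalue shows the graph is connected. By the matrix-tree theorem the graph has (1/6) * product of the nonzero eigenvalues = 115 spanning trees.

[0, 1.7857, 3, 4.5392, 5, 5.6751]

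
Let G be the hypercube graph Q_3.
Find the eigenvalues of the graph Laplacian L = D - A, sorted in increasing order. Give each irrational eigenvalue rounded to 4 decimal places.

[0, 2, 2, 2, 4, 4, 4, 6]

The graph has 8 vertices and degree multiset [3, 3, 3, 3, 3, 3, 3, 3]; D is the diagonal matrix of degrees and L = D - A. L is symmetric positive semidefinite, so every eigenvalue is real and nonnegative. The single zero eigenvalue shows the graph is connected.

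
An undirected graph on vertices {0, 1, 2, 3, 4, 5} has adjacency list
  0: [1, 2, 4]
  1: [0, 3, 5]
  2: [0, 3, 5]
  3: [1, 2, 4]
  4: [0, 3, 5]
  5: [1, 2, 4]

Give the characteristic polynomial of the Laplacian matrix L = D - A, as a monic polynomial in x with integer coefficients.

With the vertex order [0, 1, 2, 3, 4, 5], the degrees are [3, 3, 3, 3, 3, 3], giving D = diag(3, 3, 3, 3, 3, 3) and L = D - A. Computing det(xI - L) by cofactor expansion (or equivalently via sum-over-permutations) gives x^6 - 18x^5 + 126x^4 - 432x^3 + 729x^2 - 486x. The constant term is 0 because L is singular (the all-ones vector lies in its kernel). The eigenvalues sum to 18, which equals trace(L) = 2|E|.

x^6 - 18x^5 + 126x^4 - 432x^3 + 729x^2 - 486x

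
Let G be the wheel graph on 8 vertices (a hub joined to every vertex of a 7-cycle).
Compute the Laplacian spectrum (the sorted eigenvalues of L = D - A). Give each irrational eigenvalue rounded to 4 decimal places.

[0, 1.7530, 1.7530, 3.4450, 3.4450, 4.8019, 4.8019, 8]

The graph has 8 vertices and degree multiset [7, 3, 3, 3, 3, 3, 3, 3]; D is the diagonal matrix of degrees and L = D - A. Diagonalising L (or applying a numerical eigensolver to the 8x8 matrix) gives the spectrum above. By the matrix-tree theorem the graph has (1/8) * product of the nonzero eigenvalues = 841 spanning trees.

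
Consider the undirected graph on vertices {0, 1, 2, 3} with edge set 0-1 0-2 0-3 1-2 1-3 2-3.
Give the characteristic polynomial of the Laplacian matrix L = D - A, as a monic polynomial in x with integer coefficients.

Each diagonal entry of L is the vertex degree and each off-diagonal entry is -1 where an edge is present, 0 otherwise; in the order [0, 1, 2, 3] the diagonal is [3, 3, 3, 3]. Computing det(xI - L) by cofactor expansion (or equivalently via sum-over-permutations) gives x^4 - 12x^3 + 48x^2 - 64x. Since p(0) = det(-L) = 0, x divides p(x). There is one zero in the spectrum, matching the 1 component.

x^4 - 12x^3 + 48x^2 - 64x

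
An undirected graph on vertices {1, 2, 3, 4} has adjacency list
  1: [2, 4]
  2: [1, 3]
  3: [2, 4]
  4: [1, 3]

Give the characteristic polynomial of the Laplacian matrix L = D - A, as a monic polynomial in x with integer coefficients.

Reading degrees in the order [1, 2, 3, 4] gives [2, 2, 2, 2]; set D = diag(2, 2, 2, 2) and form L = D - A. L has integer entries, so p(x) = det(xI - L) has integer coefficients. Expanding the determinant yields x^4 - 8x^3 + 20x^2 - 16x. Since p(0) = det(-L) = 0, x divides p(x). The eigenvalues sum to 8, which equals trace(L) = 2|E|.

x^4 - 8x^3 + 20x^2 - 16x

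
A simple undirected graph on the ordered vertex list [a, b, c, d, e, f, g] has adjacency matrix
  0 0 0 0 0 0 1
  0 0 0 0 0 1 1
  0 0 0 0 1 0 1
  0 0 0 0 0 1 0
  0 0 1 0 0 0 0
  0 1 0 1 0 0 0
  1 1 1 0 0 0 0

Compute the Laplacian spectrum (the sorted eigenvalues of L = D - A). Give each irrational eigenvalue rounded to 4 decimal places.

[0, 0.2603, 0.6262, 1.4055, 2.2742, 3.0996, 4.3342]

With the vertex order [a, b, c, d, e, f, g], the degrees are [1, 2, 2, 1, 1, 2, 3], giving D = diag(1, 2, 2, 1, 1, 2, 3) and L = D - A. L is symmetric positive semidefinite, so every eigenvalue is real and nonnegative. The eigenvalues sum to 12, which equals trace(L) = 2|E|.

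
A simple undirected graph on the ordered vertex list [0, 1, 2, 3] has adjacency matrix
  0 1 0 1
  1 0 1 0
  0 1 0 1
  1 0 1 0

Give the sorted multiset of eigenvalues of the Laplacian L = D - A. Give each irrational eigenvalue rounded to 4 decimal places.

[0, 2, 2, 4]

Each diagonal entry of L is the vertex degree and each off-diagonal entry is -1 where an edge is present, 0 otherwise; in the order [0, 1, 2, 3] the diagonal is [2, 2, 2, 2]. Diagonalising L (or applying a numerical eigensolver to the 4x4 matrix) gives the spectrum above. The eigenvalues sum to 8, which equals trace(L) = 2|E|.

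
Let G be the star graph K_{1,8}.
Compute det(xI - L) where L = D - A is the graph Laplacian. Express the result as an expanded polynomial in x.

x^9 - 16x^8 + 84x^7 - 224x^6 + 350x^5 - 336x^4 + 196x^3 - 64x^2 + 9x

The graph has 9 vertices and degree multiset [8, 1, 1, 1, 1, 1, 1, 1, 1]; D is the diagonal matrix of degrees and L = D - A. Computing det(xI - L) by cofactor expansion (or equivalently via sum-over-permutations) gives x^9 - 16x^8 + 84x^7 - 224x^6 + 350x^5 - 336x^4 + 196x^3 - 64x^2 + 9x. Since p(0) = det(-L) = 0, x divides p(x). There is one zero in the spectrum, matching the 1 component.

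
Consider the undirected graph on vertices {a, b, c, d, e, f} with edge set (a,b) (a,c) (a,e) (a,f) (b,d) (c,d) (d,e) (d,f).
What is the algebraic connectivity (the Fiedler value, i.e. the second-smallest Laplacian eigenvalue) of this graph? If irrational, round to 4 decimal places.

2

With the vertex order [a, b, c, d, e, f], the degrees are [4, 2, 2, 4, 2, 2], giving D = diag(4, 2, 2, 4, 2, 2) and L = D - A. The sorted Laplacian eigenvalues are [0, 2, 2, 2, 4, 6]; the algebraic connectivity is the second entry, 2. The largest eigenvalue, 6, is at most the vertex count 6. The eigenvalues sum to 16, which equals trace(L) = 2|E|.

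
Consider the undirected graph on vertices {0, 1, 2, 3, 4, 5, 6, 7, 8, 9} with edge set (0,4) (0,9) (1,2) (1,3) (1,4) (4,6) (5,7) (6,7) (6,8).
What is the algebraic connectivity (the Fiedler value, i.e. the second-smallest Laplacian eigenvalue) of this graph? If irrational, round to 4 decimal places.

Reading degrees in the order [0, 1, 2, 3, 4, 5, 6, 7, 8, 9] gives [2, 3, 1, 1, 3, 1, 3, 2, 1, 1]; set D = diag(2, 3, 1, 1, 3, 1, 3, 2, 1, 1) and form L = D - A. The sorted Laplacian eigenvalues are [0, 0.2076, 0.3326, 0.6394, 1, 1.7049, 2.2883, 3.0761, 3.8552, 4.8958]; the algebraic connectivity is the second entry, 0.2076. There is one zero in the spectrum, matching the 1 component.

0.2076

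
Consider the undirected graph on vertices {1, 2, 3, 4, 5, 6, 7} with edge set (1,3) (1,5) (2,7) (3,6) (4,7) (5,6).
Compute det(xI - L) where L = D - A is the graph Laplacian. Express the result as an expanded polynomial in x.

Reading degrees in the order [1, 2, 3, 4, 5, 6, 7] gives [2, 1, 2, 1, 2, 2, 2]; set D = diag(2, 1, 2, 1, 2, 2, 2) and form L = D - A. L has integer entries, so p(x) = det(xI - L) has integer coefficients. Expanding the determinant yields x^7 - 12x^6 + 55x^5 - 120x^4 + 124x^3 - 48x^2. Since p(0) = det(-L) = 0, x divides p(x). The largest eigenvalue, 4, is at most the vertex count 7.

x^7 - 12x^6 + 55x^5 - 120x^4 + 124x^3 - 48x^2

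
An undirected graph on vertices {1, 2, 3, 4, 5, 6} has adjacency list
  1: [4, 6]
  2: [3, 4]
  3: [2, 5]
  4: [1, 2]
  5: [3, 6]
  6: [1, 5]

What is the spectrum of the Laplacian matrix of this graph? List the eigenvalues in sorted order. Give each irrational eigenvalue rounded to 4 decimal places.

[0, 1, 1, 3, 3, 4]

Each diagonal entry of L is the vertex degree and each off-diagonal entry is -1 where an edge is present, 0 otherwise; in the order [1, 2, 3, 4, 5, 6] the diagonal is [2, 2, 2, 2, 2, 2]. Since every row of L sums to 0, the all-ones vector is in the kernel and 0 is an eigenvalue. By the matrix-tree theorem the graph has (1/6) * product of the nonzero eigenvalues = 6 spanning trees. The eigenvalues sum to 12, which equals trace(L) = 2|E|.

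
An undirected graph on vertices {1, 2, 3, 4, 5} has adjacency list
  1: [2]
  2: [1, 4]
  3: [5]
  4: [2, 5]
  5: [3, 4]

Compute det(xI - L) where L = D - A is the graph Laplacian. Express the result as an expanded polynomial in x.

With the vertex order [1, 2, 3, 4, 5], the degrees are [1, 2, 1, 2, 2], giving D = diag(1, 2, 1, 2, 2) and L = D - A. L has integer entries, so p(x) = det(xI - L) has integer coefficients. Expanding the determinant yields x^5 - 8x^4 + 21x^3 - 20x^2 + 5x. The constant term is 0 because L is singular (the all-ones vector lies in its kernel). The eigenvalues sum to 8, which equals trace(L) = 2|E|.

x^5 - 8x^4 + 21x^3 - 20x^2 + 5x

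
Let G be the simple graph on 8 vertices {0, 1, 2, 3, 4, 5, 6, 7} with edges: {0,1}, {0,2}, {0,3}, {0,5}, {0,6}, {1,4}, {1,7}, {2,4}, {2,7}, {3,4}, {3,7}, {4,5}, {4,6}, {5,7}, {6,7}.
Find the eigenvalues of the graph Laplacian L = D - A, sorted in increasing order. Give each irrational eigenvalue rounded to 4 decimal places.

[0, 3, 3, 3, 3, 5, 5, 8]

Each diagonal entry of L is the vertex degree and each off-diagonal entry is -1 where an edge is present, 0 otherwise; in the order [0, 1, 2, 3, 4, 5, 6, 7] the diagonal is [5, 3, 3, 3, 5, 3, 3, 5]. Since every row of L sums to 0, the all-ones vector is in the kernel and 0 is an eigenvalue. By the matrix-tree theorem the graph has (1/8) * product of the nonzero eigenvalues = 2025 spanning trees.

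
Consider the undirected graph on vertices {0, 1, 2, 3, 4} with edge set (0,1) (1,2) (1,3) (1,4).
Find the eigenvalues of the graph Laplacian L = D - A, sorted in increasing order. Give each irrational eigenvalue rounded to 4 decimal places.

[0, 1, 1, 1, 5]

With the vertex order [0, 1, 2, 3, 4], the degrees are [1, 4, 1, 1, 1], giving D = diag(1, 4, 1, 1, 1) and L = D - A. L is symmetric positive semidefinite, so every eigenvalue is real and nonnegative. The eigenvalues sum to 8, which equals trace(L) = 2|E|.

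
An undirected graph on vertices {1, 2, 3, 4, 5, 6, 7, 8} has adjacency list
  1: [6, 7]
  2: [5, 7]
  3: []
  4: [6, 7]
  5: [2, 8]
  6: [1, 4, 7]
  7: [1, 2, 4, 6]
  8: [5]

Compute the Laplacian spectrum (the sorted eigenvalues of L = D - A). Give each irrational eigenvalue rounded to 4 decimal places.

Reading degrees in the order [1, 2, 3, 4, 5, 6, 7, 8] gives [2, 2, 0, 2, 2, 3, 4, 1]; set D = diag(2, 2, 0, 2, 2, 3, 4, 1) and form L = D - A. Since every row of L sums to 0, the all-ones vector is in the kernel and 0 is an eigenvalue. The 2 zero eigenvalues correspond to the 2 connected components. The eigenvalues sum to 16, which equals trace(L) = 2|E|. There are 2 zeros in the spectrum, matching the 2 components.

[0, 0, 0.2955, 1.4911, 2, 3.1169, 4, 5.0965]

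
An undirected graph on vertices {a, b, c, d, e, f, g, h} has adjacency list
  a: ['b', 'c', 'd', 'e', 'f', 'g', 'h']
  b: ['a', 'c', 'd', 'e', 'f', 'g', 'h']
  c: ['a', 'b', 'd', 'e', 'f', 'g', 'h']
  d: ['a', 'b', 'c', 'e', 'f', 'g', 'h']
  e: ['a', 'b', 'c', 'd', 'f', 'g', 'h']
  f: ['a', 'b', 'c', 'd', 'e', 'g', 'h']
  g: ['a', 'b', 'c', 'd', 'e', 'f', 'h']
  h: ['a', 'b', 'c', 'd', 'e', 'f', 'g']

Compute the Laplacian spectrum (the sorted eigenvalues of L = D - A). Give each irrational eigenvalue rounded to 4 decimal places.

[0, 8, 8, 8, 8, 8, 8, 8]

Reading degrees in the order [a, b, c, d, e, f, g, h] gives [7, 7, 7, 7, 7, 7, 7, 7]; set D = diag(7, 7, 7, 7, 7, 7, 7, 7) and form L = D - A. Since every row of L sums to 0, the all-ones vector is in the kernel and 0 is an eigenvalue.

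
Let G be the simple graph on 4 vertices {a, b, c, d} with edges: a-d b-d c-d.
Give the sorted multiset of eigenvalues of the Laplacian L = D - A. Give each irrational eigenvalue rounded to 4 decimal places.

[0, 1, 1, 4]

Each diagonal entry of L is the vertex degree and each off-diagonal entry is -1 where an edge is present, 0 otherwise; in the order [a, b, c, d] the diagonal is [1, 1, 1, 3]. L is symmetric positive semidefinite, so every eigenvalue is real and nonnegative. The largest eigenvalue, 4, is at most the vertex count 4.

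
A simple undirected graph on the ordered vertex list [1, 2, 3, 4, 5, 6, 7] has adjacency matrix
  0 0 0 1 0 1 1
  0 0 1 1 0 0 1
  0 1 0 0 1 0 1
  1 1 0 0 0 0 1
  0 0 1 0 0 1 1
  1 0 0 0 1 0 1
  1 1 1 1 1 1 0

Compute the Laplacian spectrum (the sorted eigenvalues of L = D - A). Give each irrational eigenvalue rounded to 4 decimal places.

[0, 2, 2, 4, 4, 5, 7]

Reading degrees in the order [1, 2, 3, 4, 5, 6, 7] gives [3, 3, 3, 3, 3, 3, 6]; set D = diag(3, 3, 3, 3, 3, 3, 6) and form L = D - A. L is symmetric positive semidefinite, so every eigenvalue is real and nonnegative. The single zero eigenvalue shows the graph is connected. There is one zero in the spectrum, matching the 1 component.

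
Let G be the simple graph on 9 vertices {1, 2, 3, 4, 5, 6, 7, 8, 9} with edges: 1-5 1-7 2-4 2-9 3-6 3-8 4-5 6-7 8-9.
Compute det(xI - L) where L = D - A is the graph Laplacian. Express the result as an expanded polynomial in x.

x^9 - 18x^8 + 135x^7 - 546x^6 + 1287x^5 - 1782x^4 + 1386x^3 - 540x^2 + 81x

Each diagonal entry of L is the vertex degree and each off-diagonal entry is -1 where an edge is present, 0 otherwise; in the order [1, 2, 3, 4, 5, 6, 7, 8, 9] the diagonal is [2, 2, 2, 2, 2, 2, 2, 2, 2]. L has integer entries, so p(x) = det(xI - L) has integer coefficients. Expanding the determinant yields x^9 - 18x^8 + 135x^7 - 546x^6 + 1287x^5 - 1782x^4 + 1386x^3 - 540x^2 + 81x. Since p(0) = det(-L) = 0, x divides p(x). By the matrix-tree theorem the graph has (1/9) * product of the nonzero eigenvalues = 9 spanning trees.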